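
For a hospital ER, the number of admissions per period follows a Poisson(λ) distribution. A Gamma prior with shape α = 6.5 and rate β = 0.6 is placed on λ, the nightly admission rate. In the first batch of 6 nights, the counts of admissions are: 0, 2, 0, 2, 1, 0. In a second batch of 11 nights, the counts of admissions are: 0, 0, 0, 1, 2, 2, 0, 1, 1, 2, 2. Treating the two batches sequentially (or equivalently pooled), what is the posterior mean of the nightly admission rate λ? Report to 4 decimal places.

With a Gamma(shape α, rate β) prior, the Poisson likelihood is conjugate: the posterior is Gamma(α + ΣXᵢ, β + n).
Batch 1: sum of counts S = 5 over n = 6 nights.
After batch 1: Gamma(α+S, β+n) = Gamma(6.5+5, 0.6+6) = Gamma(11.5, 6.6).
Batch 2: sum of counts S = 11 over n = 11 nights.
After batch 2: Gamma(α+S, β+n) = Gamma(11.5+11, 6.6+11) = Gamma(22.5, 17.6).
Posterior mean = α/β = 22.5/17.6 = 1.2784.

1.2784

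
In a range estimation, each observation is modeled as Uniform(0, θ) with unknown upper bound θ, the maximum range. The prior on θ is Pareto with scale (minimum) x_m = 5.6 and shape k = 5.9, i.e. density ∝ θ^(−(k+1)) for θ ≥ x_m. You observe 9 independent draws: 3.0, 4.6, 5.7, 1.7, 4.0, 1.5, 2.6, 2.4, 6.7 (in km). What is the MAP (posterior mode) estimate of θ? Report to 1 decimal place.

A Pareto(scale x_m, shape k) prior on the upper bound θ of Uniform(0, θ) is conjugate: posterior is Pareto(max(x_m, max xᵢ), k + n).
Sample maximum = 6.7; prior scale x_m = 5.6 → posterior scale = max = 6.7.
Posterior shape = 5.9 + 9 = 14.9.
The Pareto density is decreasing on [x_m, ∞), so the mode is x_m = 6.7.

6.7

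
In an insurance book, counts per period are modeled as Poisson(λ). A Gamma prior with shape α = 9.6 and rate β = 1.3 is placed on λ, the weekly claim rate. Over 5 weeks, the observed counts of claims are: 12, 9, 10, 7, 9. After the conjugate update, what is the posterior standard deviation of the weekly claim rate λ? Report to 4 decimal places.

1.1942

With a Gamma(shape α, rate β) prior, the Poisson likelihood is conjugate: the posterior is Gamma(α + ΣXᵢ, β + n).
Sum of counts S = 47 over n = 5 weeks.
Posterior: Gamma(α+S, β+n) = Gamma(9.6+47, 1.3+5) = Gamma(56.6, 6.3).
SD = √α/β = √56.6/6.3 = 1.1942.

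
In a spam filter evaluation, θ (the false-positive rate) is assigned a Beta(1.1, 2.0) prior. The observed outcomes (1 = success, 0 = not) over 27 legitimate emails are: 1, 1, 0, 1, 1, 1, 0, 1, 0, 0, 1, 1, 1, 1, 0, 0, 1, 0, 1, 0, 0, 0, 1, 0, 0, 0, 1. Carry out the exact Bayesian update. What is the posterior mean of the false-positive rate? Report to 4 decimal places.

The Beta prior is conjugate to a Binomial/Bernoulli likelihood; the update adds successes to α and failures to β.
Posterior: Beta(α+k, β+n−k) = Beta(1.1+14, 2.0+13) = Beta(15.1, 15.0).
Posterior mean = α/(α+β) = 15.1/30.1 = 0.5017.

0.5017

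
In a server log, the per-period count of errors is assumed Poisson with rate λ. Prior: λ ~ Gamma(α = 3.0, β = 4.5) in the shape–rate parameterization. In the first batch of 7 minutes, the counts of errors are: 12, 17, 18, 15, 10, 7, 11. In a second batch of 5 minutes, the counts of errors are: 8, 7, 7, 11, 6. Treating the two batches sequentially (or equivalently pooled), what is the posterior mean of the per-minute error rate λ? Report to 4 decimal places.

With a Gamma(shape α, rate β) prior, the Poisson likelihood is conjugate: the posterior is Gamma(α + ΣXᵢ, β + n).
Batch 1: sum of counts S = 90 over n = 7 minutes.
After batch 1: Gamma(α+S, β+n) = Gamma(3.0+90, 4.5+7) = Gamma(93.0, 11.5).
Batch 2: sum of counts S = 39 over n = 5 minutes.
After batch 2: Gamma(α+S, β+n) = Gamma(93.0+39, 11.5+5) = Gamma(132.0, 16.5).
Posterior mean = α/β = 132.0/16.5 = 8.0000.

8.0000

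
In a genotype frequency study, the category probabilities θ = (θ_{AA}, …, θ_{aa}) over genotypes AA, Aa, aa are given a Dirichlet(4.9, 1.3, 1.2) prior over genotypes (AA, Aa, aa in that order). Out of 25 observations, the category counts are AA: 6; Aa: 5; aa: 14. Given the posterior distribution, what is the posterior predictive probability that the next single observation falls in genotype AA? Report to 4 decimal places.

0.3364

The Dirichlet prior is conjugate to the Multinomial likelihood: each posterior αⱼ = prior αⱼ + observed count nⱼ.
Posterior concentration: (10.9, 6.3, 15.2), total = 32.4.
P(next = AA | data) = α_{AA}/Σα = 0.3364.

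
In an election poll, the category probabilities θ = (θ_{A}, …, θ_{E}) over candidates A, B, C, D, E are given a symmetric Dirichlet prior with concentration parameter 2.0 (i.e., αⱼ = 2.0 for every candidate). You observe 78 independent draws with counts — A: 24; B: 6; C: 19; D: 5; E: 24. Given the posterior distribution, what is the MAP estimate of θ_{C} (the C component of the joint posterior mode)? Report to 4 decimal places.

The Dirichlet prior is conjugate to the Multinomial likelihood: each posterior αⱼ = prior αⱼ + observed count nⱼ.
Posterior concentration: (26.0, 8.0, 21.0, 7.0, 26.0), total = 88.0.
Joint mode component: (α_{C}−1)/(Σα−K) = 20.0/83.0 = 0.2410.

0.2410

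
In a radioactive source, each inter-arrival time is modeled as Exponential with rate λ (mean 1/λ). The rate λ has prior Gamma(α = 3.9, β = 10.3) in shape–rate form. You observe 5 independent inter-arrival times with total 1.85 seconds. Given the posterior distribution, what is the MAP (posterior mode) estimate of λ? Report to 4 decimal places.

0.6502

With a Gamma(shape α, rate β) prior on the exponential rate λ, the posterior after n observations with total T = Σxᵢ is Gamma(α+n, β+T).
Posterior: Gamma(3.9+5, 10.3+1.85) = Gamma(8.9, 12.15).
Mode = (α−1)/β = 0.6502.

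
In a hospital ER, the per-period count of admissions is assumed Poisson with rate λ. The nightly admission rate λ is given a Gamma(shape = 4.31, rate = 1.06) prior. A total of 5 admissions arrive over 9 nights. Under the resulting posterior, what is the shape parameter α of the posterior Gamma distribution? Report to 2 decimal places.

With a Gamma(shape α, rate β) prior, the Poisson likelihood is conjugate: the posterior is Gamma(α + ΣXᵢ, β + n).
Posterior: Gamma(α+S, β+n) = Gamma(4.31+5, 1.06+9) = Gamma(9.31, 10.06).
Posterior α = 9.31.

9.31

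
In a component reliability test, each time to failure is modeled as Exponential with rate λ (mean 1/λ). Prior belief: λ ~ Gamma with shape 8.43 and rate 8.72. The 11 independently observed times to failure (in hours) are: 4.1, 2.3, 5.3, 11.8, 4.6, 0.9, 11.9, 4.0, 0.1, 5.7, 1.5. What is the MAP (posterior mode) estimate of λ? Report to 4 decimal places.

0.3025

With a Gamma(shape α, rate β) prior on the exponential rate λ, the posterior after n observations with total T = Σxᵢ is Gamma(α+n, β+T).
Sum of observations T = 52.2 hours; n = 11.
Posterior: Gamma(8.43+11, 8.72+52.2) = Gamma(19.43, 60.92).
Mode = (α−1)/β = 0.3025.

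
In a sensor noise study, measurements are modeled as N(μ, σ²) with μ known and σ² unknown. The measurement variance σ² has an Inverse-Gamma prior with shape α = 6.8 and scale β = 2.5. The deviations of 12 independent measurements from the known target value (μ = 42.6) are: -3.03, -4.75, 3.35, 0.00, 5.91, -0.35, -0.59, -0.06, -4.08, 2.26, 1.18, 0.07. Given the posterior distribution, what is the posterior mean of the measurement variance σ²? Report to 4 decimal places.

With known mean μ and an Inverse-Gamma(α, β) prior on σ², the Normal likelihood is conjugate: posterior is Inv-Gamma(α + n/2, β + Σ(xᵢ−μ)²/2).
Σ(xᵢ−μ)² = (-3.03)² + (-4.75)² + (3.35)² + (0.00)² + (5.91)² + (-0.35)² + (-0.59)² + (-0.06)² + (-4.08)² + (2.26)² + (1.18)² + (0.07)² = 101.5195.
Posterior: Inv-Gamma(6.8 + 12/2, 2.5 + 101.5195/2) = Inv-Gamma(12.80, 53.25975).
E[σ²|data] = β/(α−1) = 53.25975/11.80 = 4.5135.

4.5135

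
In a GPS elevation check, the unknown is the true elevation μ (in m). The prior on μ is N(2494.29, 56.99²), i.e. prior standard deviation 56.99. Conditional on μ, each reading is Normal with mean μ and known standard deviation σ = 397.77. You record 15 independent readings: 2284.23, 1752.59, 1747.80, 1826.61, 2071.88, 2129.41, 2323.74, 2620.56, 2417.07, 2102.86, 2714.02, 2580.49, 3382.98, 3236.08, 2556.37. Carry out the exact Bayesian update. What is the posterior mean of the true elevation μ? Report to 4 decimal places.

2468.1164

For Normal data with known variance σ², a Normal(μ₀, σ₀²) prior on μ is conjugate. Posterior precision = 1/σ₀² + n/σ²; posterior mean is the precision-weighted average of μ₀ and x̄.
Σxᵢ = 2284.23 + 1752.59 + 1747.80 + 1826.61 + 2071.88 + 2129.41 + 2323.74 + 2620.56 + 2417.07 + 2102.86 + 2714.02 + 2580.49 + 3382.98 + 3236.08 + 2556.37 = 35746.69, so n·x̄ = 35746.69.
σ₀² = 56.99² = 3247.8601, σ² = 397.77² = 158220.9729; σ² + n·σ₀² = 158220.9729 + 15·3247.8601 = 206938.8744.
Posterior mean = (μ₀/σ₀² + n·x̄/σ²)/(1/σ₀² + n/σ²) = (σ²·μ₀ + σ₀²·n·x̄)/(σ² + n·σ₀²) = (158220.9729·2494.29 + 3247.8601·35746.69)/206938.8744 = 510749238.65281/206938.8744 = 2468.1164.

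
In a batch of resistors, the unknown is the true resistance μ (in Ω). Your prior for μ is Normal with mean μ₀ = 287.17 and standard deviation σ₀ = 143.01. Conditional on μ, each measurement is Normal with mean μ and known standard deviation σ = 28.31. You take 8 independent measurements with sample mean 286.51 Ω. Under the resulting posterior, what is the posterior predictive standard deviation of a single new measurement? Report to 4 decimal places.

30.0192

For Normal data with known variance σ², a Normal(μ₀, σ₀²) prior on μ is conjugate. Posterior precision = 1/σ₀² + n/σ²; posterior mean is the precision-weighted average of μ₀ and x̄.
σ₀² = 143.01² = 20451.8601, σ² = 28.31² = 801.4561; σ² + n·σ₀² = 801.4561 + 8·20451.8601 = 164416.3369.
Posterior precision = 1/σ₀² + n/σ² = 1/20451.8601 + 8/801.4561 = (σ² + n·σ₀²)/(σ₀²σ²) = 164416.3369/(20451.8601·801.4561); posterior variance σₙ² = σ₀²σ²/(σ² + n·σ₀²) = 20451.8601·801.4561/164416.3369 = 99.693670.
Predictive variance for one new observation = σₙ² + σ² = 20451.8601·801.4561/164416.3369 + 801.4561 = σ²·(σ₀² + 164416.3369)/164416.3369 = 801.4561·184868.197/164416.3369 = 901.149770; SD = √(801.4561·184868.197/164416.3369) = 30.0192.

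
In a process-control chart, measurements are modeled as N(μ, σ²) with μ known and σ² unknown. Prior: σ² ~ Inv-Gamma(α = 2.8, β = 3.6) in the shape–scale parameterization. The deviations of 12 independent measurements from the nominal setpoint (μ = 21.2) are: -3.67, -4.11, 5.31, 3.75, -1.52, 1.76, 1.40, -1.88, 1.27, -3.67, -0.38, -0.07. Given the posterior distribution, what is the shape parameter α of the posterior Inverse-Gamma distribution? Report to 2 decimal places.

8.80

With known mean μ and an Inverse-Gamma(α, β) prior on σ², the Normal likelihood is conjugate: posterior is Inv-Gamma(α + n/2, β + Σ(xᵢ−μ)²/2).
Σ(xᵢ−μ)² = (-3.67)² + (-4.11)² + (5.31)² + (3.75)² + (-1.52)² + (1.76)² + (1.40)² + (-1.88)² + (1.27)² + (-3.67)² + (-0.38)² + (-0.07)² = 98.7531.
Posterior: Inv-Gamma(2.8 + 12/2, 3.6 + 98.7531/2) = Inv-Gamma(8.80, 52.97655).
Posterior α = 8.80.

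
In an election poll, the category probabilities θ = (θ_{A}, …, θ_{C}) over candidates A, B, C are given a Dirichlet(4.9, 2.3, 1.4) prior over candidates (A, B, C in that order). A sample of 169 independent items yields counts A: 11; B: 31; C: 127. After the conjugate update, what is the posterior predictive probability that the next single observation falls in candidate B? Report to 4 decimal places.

The Dirichlet prior is conjugate to the Multinomial likelihood: each posterior αⱼ = prior αⱼ + observed count nⱼ.
Posterior concentration: (15.9, 33.3, 128.4), total = 177.6.
P(next = B | data) = α_{B}/Σα = 0.1875.

0.1875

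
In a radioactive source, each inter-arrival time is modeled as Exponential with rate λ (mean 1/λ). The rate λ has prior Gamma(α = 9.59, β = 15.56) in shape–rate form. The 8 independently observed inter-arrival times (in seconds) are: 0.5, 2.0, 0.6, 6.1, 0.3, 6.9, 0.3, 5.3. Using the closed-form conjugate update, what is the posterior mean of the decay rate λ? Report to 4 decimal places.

With a Gamma(shape α, rate β) prior on the exponential rate λ, the posterior after n observations with total T = Σxᵢ is Gamma(α+n, β+T).
Sum of observations T = 22.0 seconds; n = 8.
Posterior: Gamma(9.59+8, 15.56+22.0) = Gamma(17.59, 37.56).
Posterior mean of λ = α/β = 17.59/37.56 = 0.4683.

0.4683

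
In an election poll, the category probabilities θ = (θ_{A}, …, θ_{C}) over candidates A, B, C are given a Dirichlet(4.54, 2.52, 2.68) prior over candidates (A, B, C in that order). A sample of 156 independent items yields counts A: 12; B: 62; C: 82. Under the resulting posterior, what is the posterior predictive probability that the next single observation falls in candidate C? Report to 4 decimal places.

The Dirichlet prior is conjugate to the Multinomial likelihood: each posterior αⱼ = prior αⱼ + observed count nⱼ.
Posterior concentration: (16.54, 64.52, 84.68), total = 165.74.
P(next = C | data) = α_{C}/Σα = 0.5109.

0.5109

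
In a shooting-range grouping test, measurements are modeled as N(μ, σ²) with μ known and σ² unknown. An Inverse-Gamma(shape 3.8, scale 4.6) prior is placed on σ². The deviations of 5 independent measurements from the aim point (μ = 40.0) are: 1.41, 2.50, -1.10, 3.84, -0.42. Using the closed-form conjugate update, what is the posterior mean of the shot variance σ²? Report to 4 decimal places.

3.1670

With known mean μ and an Inverse-Gamma(α, β) prior on σ², the Normal likelihood is conjugate: posterior is Inv-Gamma(α + n/2, β + Σ(xᵢ−μ)²/2).
Σ(xᵢ−μ)² = (1.41)² + (2.50)² + (-1.10)² + (3.84)² + (-0.42)² = 24.3701.
Posterior: Inv-Gamma(3.8 + 5/2, 4.6 + 24.3701/2) = Inv-Gamma(6.30, 16.78505).
E[σ²|data] = β/(α−1) = 16.78505/5.30 = 3.1670.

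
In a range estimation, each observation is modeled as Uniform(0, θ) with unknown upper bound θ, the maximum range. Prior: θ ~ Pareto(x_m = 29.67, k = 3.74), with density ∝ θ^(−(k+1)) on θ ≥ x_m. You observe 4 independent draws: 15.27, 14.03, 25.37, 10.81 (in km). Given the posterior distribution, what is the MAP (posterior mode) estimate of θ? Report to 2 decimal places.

A Pareto(scale x_m, shape k) prior on the upper bound θ of Uniform(0, θ) is conjugate: posterior is Pareto(max(x_m, max xᵢ), k + n).
Sample maximum = 25.37; prior scale x_m = 29.67 → posterior scale = max = 29.67.
Posterior shape = 3.74 + 4 = 7.74.
The Pareto density is decreasing on [x_m, ∞), so the mode is x_m = 29.67.

29.67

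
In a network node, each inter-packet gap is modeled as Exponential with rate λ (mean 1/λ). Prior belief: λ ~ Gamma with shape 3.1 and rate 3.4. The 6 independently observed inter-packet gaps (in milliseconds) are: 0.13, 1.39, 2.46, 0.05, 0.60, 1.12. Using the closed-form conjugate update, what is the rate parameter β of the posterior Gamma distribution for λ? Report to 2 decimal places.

9.15

With a Gamma(shape α, rate β) prior on the exponential rate λ, the posterior after n observations with total T = Σxᵢ is Gamma(α+n, β+T).
Sum of observations T = 5.75 milliseconds; n = 6.
Posterior: Gamma(3.1+6, 3.4+5.75) = Gamma(9.1, 9.15).
Posterior β = 9.15.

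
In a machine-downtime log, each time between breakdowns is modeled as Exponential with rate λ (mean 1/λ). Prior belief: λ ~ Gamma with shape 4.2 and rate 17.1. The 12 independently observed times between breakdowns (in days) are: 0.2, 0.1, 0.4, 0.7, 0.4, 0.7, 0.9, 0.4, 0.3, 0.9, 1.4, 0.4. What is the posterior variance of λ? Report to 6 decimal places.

0.028361

With a Gamma(shape α, rate β) prior on the exponential rate λ, the posterior after n observations with total T = Σxᵢ is Gamma(α+n, β+T).
Sum of observations T = 6.8 days; n = 12.
Posterior: Gamma(4.2+12, 17.1+6.8) = Gamma(16.2, 23.9).
Var = α/β² = 0.028361.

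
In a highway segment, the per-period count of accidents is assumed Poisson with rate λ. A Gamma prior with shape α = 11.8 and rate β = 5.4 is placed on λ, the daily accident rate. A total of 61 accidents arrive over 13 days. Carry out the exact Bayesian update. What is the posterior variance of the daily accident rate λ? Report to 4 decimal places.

0.2150

With a Gamma(shape α, rate β) prior, the Poisson likelihood is conjugate: the posterior is Gamma(α + ΣXᵢ, β + n).
Posterior: Gamma(α+S, β+n) = Gamma(11.8+61, 5.4+13) = Gamma(72.8, 18.4).
Var = α/β² = 72.8/18.4² = 0.2150.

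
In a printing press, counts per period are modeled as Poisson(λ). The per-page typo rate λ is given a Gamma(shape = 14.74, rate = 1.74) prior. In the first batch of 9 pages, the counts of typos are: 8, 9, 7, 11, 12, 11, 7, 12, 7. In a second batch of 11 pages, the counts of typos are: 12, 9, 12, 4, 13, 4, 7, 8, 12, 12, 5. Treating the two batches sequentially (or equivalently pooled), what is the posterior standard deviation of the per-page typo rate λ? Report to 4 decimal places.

With a Gamma(shape α, rate β) prior, the Poisson likelihood is conjugate: the posterior is Gamma(α + ΣXᵢ, β + n).
Batch 1: sum of counts S = 84 over n = 9 pages.
After batch 1: Gamma(α+S, β+n) = Gamma(14.74+84, 1.74+9) = Gamma(98.74, 10.74).
Batch 2: sum of counts S = 98 over n = 11 pages.
After batch 2: Gamma(α+S, β+n) = Gamma(98.74+98, 10.74+11) = Gamma(196.74, 21.74).
SD = √α/β = √196.74/21.74 = 0.6452.

0.6452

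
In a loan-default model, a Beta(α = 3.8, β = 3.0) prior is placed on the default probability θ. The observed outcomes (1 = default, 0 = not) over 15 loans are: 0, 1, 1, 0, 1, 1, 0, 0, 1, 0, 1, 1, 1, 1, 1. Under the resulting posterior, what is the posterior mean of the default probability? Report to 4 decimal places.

The Beta prior is conjugate to a Binomial/Bernoulli likelihood; the update adds successes to α and failures to β.
Posterior: Beta(α+k, β+n−k) = Beta(3.8+10, 3.0+5) = Beta(13.8, 8.0).
Posterior mean = α/(α+β) = 13.8/21.8 = 0.6330.

0.6330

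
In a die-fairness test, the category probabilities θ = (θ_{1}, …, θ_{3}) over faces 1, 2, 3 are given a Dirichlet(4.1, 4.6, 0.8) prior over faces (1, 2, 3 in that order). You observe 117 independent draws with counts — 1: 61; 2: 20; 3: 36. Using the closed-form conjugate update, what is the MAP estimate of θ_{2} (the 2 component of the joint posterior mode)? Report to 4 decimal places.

The Dirichlet prior is conjugate to the Multinomial likelihood: each posterior αⱼ = prior αⱼ + observed count nⱼ.
Posterior concentration: (65.1, 24.6, 36.8), total = 126.5.
Joint mode component: (α_{2}−1)/(Σα−K) = 23.6/123.5 = 0.1911.

0.1911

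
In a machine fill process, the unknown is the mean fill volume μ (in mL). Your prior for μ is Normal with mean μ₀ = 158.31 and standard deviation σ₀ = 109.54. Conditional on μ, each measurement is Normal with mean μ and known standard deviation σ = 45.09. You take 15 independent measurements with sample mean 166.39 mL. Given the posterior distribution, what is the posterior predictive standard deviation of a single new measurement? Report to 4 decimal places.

For Normal data with known variance σ², a Normal(μ₀, σ₀²) prior on μ is conjugate. Posterior precision = 1/σ₀² + n/σ²; posterior mean is the precision-weighted average of μ₀ and x̄.
σ₀² = 109.54² = 11999.0116, σ² = 45.09² = 2033.1081; σ² + n·σ₀² = 2033.1081 + 15·11999.0116 = 182018.2821.
Posterior precision = 1/σ₀² + n/σ² = 1/11999.0116 + 15/2033.1081 = (σ² + n·σ₀²)/(σ₀²σ²) = 182018.2821/(11999.0116·2033.1081); posterior variance σₙ² = σ₀²σ²/(σ² + n·σ₀²) = 11999.0116·2033.1081/182018.2821 = 134.026579.
Predictive variance for one new observation = σₙ² + σ² = 11999.0116·2033.1081/182018.2821 + 2033.1081 = σ²·(σ₀² + 182018.2821)/182018.2821 = 2033.1081·194017.2937/182018.2821 = 2167.134679; SD = √(2033.1081·194017.2937/182018.2821) = 46.5525.

46.5525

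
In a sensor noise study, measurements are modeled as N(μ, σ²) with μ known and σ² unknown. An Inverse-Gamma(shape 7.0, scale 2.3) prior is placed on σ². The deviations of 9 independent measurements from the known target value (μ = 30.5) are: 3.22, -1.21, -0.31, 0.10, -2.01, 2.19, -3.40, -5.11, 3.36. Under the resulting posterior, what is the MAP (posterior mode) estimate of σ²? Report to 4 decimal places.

With known mean μ and an Inverse-Gamma(α, β) prior on σ², the Normal likelihood is conjugate: posterior is Inv-Gamma(α + n/2, β + Σ(xᵢ−μ)²/2).
Σ(xᵢ−μ)² = (3.22)² + (-1.21)² + (-0.31)² + (0.10)² + (-2.01)² + (2.19)² + (-3.40)² + (-5.11)² + (3.36)² = 69.7365.
Posterior: Inv-Gamma(7.0 + 9/2, 2.3 + 69.7365/2) = Inv-Gamma(11.50, 37.16825).
Mode = β/(α+1) = 37.16825/12.50 = 2.9735.

2.9735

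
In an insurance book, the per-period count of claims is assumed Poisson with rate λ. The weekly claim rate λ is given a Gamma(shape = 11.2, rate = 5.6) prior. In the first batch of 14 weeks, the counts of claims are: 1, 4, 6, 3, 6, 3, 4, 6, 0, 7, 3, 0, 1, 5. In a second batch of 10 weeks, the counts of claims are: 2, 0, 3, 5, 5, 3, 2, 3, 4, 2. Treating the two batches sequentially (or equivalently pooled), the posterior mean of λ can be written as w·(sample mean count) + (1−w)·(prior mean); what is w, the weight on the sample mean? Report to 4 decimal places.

0.8108

With a Gamma(shape α, rate β) prior, the Poisson likelihood is conjugate: the posterior is Gamma(α + ΣXᵢ, β + n).
Total number of weeks: n = 14 + 10 = 24.
Posterior mean = (α₀+S)/(β₀+n) = [n/(β₀+n)]·(S/n) + [β₀/(β₀+n)]·(α₀/β₀), so only n and β₀ enter the weight.
Weight on data w = n/(β₀+n) = 24/(5.6+24) = 24/29.6 = 0.8108.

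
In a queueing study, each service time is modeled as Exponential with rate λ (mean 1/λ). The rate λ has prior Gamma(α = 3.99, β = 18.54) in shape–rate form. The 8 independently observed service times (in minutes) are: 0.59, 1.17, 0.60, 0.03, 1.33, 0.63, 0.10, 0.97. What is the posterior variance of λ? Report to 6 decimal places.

0.020886

With a Gamma(shape α, rate β) prior on the exponential rate λ, the posterior after n observations with total T = Σxᵢ is Gamma(α+n, β+T).
Sum of observations T = 5.42 minutes; n = 8.
Posterior: Gamma(3.99+8, 18.54+5.42) = Gamma(11.99, 23.96).
Var = α/β² = 0.020886.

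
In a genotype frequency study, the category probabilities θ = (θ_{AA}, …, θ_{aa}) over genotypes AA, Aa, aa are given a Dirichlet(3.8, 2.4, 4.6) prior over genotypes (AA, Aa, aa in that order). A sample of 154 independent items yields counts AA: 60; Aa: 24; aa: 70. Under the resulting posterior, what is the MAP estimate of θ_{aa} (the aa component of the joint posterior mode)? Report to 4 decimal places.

0.4549

The Dirichlet prior is conjugate to the Multinomial likelihood: each posterior αⱼ = prior αⱼ + observed count nⱼ.
Posterior concentration: (63.8, 26.4, 74.6), total = 164.8.
Joint mode component: (α_{aa}−1)/(Σα−K) = 73.6/161.8 = 0.4549.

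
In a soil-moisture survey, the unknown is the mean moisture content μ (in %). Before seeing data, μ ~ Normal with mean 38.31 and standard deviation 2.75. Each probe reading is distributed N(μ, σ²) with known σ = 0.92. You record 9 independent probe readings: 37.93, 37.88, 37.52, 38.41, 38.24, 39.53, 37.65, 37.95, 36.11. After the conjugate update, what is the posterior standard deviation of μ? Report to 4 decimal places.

0.3048

For Normal data with known variance σ², a Normal(μ₀, σ₀²) prior on μ is conjugate. Posterior precision = 1/σ₀² + n/σ²; posterior mean is the precision-weighted average of μ₀ and x̄.
σ₀² = 2.75² = 7.5625, σ² = 0.92² = 0.8464; σ² + n·σ₀² = 0.8464 + 9·7.5625 = 68.9089.
Posterior precision = 1/σ₀² + n/σ² = 1/7.5625 + 9/0.8464 = (σ² + n·σ₀²)/(σ₀²σ²) = 68.9089/(7.5625·0.8464); posterior variance σₙ² = σ₀²σ²/(σ² + n·σ₀²) = 7.5625·0.8464/68.9089 = 0.092889.
Posterior SD = √σₙ² = √(7.5625·0.8464/68.9089) = 0.3048.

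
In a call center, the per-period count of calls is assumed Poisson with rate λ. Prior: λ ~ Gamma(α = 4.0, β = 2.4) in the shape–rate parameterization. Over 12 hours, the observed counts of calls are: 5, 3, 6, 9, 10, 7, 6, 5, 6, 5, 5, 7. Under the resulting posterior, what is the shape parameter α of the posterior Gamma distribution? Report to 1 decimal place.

With a Gamma(shape α, rate β) prior, the Poisson likelihood is conjugate: the posterior is Gamma(α + ΣXᵢ, β + n).
Sum of counts S = 74 over n = 12 hours.
Posterior: Gamma(α+S, β+n) = Gamma(4.0+74, 2.4+12) = Gamma(78.0, 14.4).
Posterior α = 78.0.

78.0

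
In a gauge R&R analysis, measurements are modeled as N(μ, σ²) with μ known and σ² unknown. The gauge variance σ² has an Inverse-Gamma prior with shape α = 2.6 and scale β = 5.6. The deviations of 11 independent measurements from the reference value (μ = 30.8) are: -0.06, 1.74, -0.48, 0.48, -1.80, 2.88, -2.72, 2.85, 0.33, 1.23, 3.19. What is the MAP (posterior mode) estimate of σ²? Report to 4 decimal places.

With known mean μ and an Inverse-Gamma(α, β) prior on σ², the Normal likelihood is conjugate: posterior is Inv-Gamma(α + n/2, β + Σ(xᵢ−μ)²/2).
Σ(xᵢ−μ)² = (-0.06)² + (1.74)² + (-0.48)² + (0.48)² + (-1.80)² + (2.88)² + (-2.72)² + (2.85)² + (0.33)² + (1.23)² + (3.19)² = 42.3452.
Posterior: Inv-Gamma(2.6 + 11/2, 5.6 + 42.3452/2) = Inv-Gamma(8.10, 26.77260).
Mode = β/(α+1) = 26.77260/9.10 = 2.9420.

2.9420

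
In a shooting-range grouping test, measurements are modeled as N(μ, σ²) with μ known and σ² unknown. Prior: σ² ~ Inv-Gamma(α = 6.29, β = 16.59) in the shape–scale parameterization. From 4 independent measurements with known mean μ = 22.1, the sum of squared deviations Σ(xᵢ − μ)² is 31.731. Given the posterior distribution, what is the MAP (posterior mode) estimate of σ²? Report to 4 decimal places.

With known mean μ and an Inverse-Gamma(α, β) prior on σ², the Normal likelihood is conjugate: posterior is Inv-Gamma(α + n/2, β + Σ(xᵢ−μ)²/2).
Posterior: Inv-Gamma(6.29 + 4/2, 16.59 + 31.731/2) = Inv-Gamma(8.29, 32.4555).
Mode = β/(α+1) = 32.4555/9.29 = 3.4936.

3.4936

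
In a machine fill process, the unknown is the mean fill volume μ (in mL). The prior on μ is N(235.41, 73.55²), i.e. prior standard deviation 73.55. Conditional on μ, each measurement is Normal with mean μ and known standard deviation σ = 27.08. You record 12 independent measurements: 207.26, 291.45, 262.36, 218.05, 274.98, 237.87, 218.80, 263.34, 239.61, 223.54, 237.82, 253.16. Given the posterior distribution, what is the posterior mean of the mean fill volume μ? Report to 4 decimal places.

For Normal data with known variance σ², a Normal(μ₀, σ₀²) prior on μ is conjugate. Posterior precision = 1/σ₀² + n/σ²; posterior mean is the precision-weighted average of μ₀ and x̄.
Σxᵢ = 207.26 + 291.45 + 262.36 + 218.05 + 274.98 + 237.87 + 218.80 + 263.34 + 239.61 + 223.54 + 237.82 + 253.16 = 2928.24, so n·x̄ = 2928.24.
σ₀² = 73.55² = 5409.6025, σ² = 27.08² = 733.3264; σ² + n·σ₀² = 733.3264 + 12·5409.6025 = 65648.5564.
Posterior mean = (μ₀/σ₀² + n·x̄/σ²)/(1/σ₀² + n/σ²) = (σ²·μ₀ + σ₀²·n·x̄)/(σ² + n·σ₀²) = (733.3264·235.41 + 5409.6025·2928.24)/65648.5564 = 16013246.792424/65648.5564 = 243.9238.

243.9238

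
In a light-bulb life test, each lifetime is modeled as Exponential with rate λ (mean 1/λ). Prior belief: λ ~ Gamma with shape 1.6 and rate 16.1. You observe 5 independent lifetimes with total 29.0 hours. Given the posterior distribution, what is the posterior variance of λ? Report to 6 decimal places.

0.003245

With a Gamma(shape α, rate β) prior on the exponential rate λ, the posterior after n observations with total T = Σxᵢ is Gamma(α+n, β+T).
Posterior: Gamma(1.6+5, 16.1+29.0) = Gamma(6.6, 45.1).
Var = α/β² = 0.003245.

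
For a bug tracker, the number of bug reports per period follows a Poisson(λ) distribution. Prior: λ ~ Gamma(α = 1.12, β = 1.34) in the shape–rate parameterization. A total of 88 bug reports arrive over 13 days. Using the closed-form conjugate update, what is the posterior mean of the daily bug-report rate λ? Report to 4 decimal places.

6.2148

With a Gamma(shape α, rate β) prior, the Poisson likelihood is conjugate: the posterior is Gamma(α + ΣXᵢ, β + n).
Posterior: Gamma(α+S, β+n) = Gamma(1.12+88, 1.34+13) = Gamma(89.12, 14.34).
Posterior mean = α/β = 89.12/14.34 = 6.2148.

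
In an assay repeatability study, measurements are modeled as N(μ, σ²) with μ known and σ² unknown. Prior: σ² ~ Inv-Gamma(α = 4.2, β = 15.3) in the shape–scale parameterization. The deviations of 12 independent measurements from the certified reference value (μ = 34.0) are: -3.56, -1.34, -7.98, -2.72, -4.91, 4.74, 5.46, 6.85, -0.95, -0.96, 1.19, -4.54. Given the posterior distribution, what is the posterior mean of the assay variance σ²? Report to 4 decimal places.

14.3103

With known mean μ and an Inverse-Gamma(α, β) prior on σ², the Normal likelihood is conjugate: posterior is Inv-Gamma(α + n/2, β + Σ(xᵢ−μ)²/2).
Σ(xᵢ−μ)² = (-3.56)² + (-1.34)² + (-7.98)² + (-2.72)² + (-4.91)² + (4.74)² + (5.46)² + (6.85)² + (-0.95)² + (-0.96)² + (1.19)² + (-4.54)² = 232.7096.
Posterior: Inv-Gamma(4.2 + 12/2, 15.3 + 232.7096/2) = Inv-Gamma(10.20, 131.65480).
E[σ²|data] = β/(α−1) = 131.65480/9.20 = 14.3103.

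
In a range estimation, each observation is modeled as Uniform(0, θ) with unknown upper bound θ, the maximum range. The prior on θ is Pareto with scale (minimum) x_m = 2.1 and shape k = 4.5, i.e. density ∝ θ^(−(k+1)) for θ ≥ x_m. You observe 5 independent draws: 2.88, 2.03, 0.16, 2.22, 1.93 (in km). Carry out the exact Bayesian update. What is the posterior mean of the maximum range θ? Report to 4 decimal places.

3.2188

A Pareto(scale x_m, shape k) prior on the upper bound θ of Uniform(0, θ) is conjugate: posterior is Pareto(max(x_m, max xᵢ), k + n).
Sample maximum = 2.88; prior scale x_m = 2.1 → posterior scale = max = 2.88.
Posterior shape = 4.5 + 5 = 9.5.
E[θ|data] = k·x_m/(k−1) = 9.5·2.88/8.5 = 3.2188.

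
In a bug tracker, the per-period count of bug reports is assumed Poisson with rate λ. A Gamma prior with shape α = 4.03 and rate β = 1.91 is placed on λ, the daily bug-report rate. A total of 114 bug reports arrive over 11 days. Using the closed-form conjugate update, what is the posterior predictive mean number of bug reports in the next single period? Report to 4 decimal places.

With a Gamma(shape α, rate β) prior, the Poisson likelihood is conjugate: the posterior is Gamma(α + ΣXᵢ, β + n).
Posterior: Gamma(α+S, β+n) = Gamma(4.03+114, 1.91+11) = Gamma(118.03, 12.91).
The predictive distribution for one future period is NegBinom with mean α/β = 9.1425.

9.1425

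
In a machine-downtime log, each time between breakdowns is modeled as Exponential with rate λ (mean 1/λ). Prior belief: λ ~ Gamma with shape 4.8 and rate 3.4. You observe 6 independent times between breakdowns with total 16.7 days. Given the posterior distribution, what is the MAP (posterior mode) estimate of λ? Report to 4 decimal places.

With a Gamma(shape α, rate β) prior on the exponential rate λ, the posterior after n observations with total T = Σxᵢ is Gamma(α+n, β+T).
Posterior: Gamma(4.8+6, 3.4+16.7) = Gamma(10.8, 20.1).
Mode = (α−1)/β = 0.4876.

0.4876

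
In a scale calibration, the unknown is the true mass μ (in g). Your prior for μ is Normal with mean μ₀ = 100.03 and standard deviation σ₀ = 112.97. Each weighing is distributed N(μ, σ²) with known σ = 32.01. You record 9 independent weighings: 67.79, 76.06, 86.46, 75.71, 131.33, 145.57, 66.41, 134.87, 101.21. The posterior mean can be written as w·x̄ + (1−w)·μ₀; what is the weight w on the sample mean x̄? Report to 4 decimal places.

0.9912

For Normal data with known variance σ², a Normal(μ₀, σ₀²) prior on μ is conjugate. Posterior precision = 1/σ₀² + n/σ²; posterior mean is the precision-weighted average of μ₀ and x̄.
σ₀² = 112.97² = 12762.2209, σ² = 32.01² = 1024.6401. Prior precision 1/σ₀² = 1/12762.2209; data precision n/σ² = 9/1024.6401.
w = (n/σ²)/(1/σ₀² + n/σ²) = n·σ₀²/(σ² + n·σ₀²) = 9·12762.2209/(1024.6401 + 9·12762.2209) = 114859.9881/115884.6282 = 0.9912.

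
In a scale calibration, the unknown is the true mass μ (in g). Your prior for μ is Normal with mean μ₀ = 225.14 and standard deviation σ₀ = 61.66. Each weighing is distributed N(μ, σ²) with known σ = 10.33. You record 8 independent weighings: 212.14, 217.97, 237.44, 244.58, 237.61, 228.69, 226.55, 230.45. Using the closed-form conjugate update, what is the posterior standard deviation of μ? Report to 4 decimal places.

For Normal data with known variance σ², a Normal(μ₀, σ₀²) prior on μ is conjugate. Posterior precision = 1/σ₀² + n/σ²; posterior mean is the precision-weighted average of μ₀ and x̄.
σ₀² = 61.66² = 3801.9556, σ² = 10.33² = 106.7089; σ² + n·σ₀² = 106.7089 + 8·3801.9556 = 30522.3537.
Posterior precision = 1/σ₀² + n/σ² = 1/3801.9556 + 8/106.7089 = (σ² + n·σ₀²)/(σ₀²σ²) = 30522.3537/(3801.9556·106.7089); posterior variance σₙ² = σ₀²σ²/(σ² + n·σ₀²) = 3801.9556·106.7089/30522.3537 = 13.291980.
Posterior SD = √σₙ² = √(3801.9556·106.7089/30522.3537) = 3.6458.

3.6458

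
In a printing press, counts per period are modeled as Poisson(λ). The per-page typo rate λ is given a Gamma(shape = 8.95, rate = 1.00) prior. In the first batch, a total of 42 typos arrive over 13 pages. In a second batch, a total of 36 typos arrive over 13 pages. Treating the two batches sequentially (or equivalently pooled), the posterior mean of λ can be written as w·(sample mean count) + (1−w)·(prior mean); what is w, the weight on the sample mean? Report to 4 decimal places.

0.9630

With a Gamma(shape α, rate β) prior, the Poisson likelihood is conjugate: the posterior is Gamma(α + ΣXᵢ, β + n).
Total number of pages: n = 13 + 13 = 26.
Posterior mean = (α₀+S)/(β₀+n) = [n/(β₀+n)]·(S/n) + [β₀/(β₀+n)]·(α₀/β₀), so only n and β₀ enter the weight.
Weight on data w = n/(β₀+n) = 26/(1.00+26) = 26/27.00 = 0.9630.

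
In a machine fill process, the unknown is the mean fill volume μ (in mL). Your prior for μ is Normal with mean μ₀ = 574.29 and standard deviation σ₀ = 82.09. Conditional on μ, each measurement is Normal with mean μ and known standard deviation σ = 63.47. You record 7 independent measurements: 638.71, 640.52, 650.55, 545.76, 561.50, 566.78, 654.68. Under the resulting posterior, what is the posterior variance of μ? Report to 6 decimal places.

For Normal data with known variance σ², a Normal(μ₀, σ₀²) prior on μ is conjugate. Posterior precision = 1/σ₀² + n/σ²; posterior mean is the precision-weighted average of μ₀ and x̄.
σ₀² = 82.09² = 6738.7681, σ² = 63.47² = 4028.4409; σ² + n·σ₀² = 4028.4409 + 7·6738.7681 = 51199.8176.
Posterior precision = 1/σ₀² + n/σ² = 1/6738.7681 + 7/4028.4409 = (σ² + n·σ₀²)/(σ₀²σ²) = 51199.8176/(6738.7681·4028.4409); posterior variance σₙ² = σ₀²σ²/(σ² + n·σ₀²) = 6738.7681·4028.4409/51199.8176 = 530.211440.

530.211440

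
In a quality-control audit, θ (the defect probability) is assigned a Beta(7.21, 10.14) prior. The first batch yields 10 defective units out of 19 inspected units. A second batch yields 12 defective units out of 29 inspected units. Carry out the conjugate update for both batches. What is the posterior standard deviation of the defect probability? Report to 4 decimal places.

0.0610

The Beta prior is conjugate to a Binomial/Bernoulli likelihood; the update adds successes to α and failures to β.
After batch 1: Beta(7.21+10, 10.14+9) = Beta(17.21, 19.14).
After batch 2: Beta(17.21+12, 19.14+17) = Beta(29.21, 36.14).
Var = αβ/((α+β)²(α+β+1)) = 29.21·36.14/(65.35²·66.35) = 0.00372553; SD = √0.00372553 = 0.0610.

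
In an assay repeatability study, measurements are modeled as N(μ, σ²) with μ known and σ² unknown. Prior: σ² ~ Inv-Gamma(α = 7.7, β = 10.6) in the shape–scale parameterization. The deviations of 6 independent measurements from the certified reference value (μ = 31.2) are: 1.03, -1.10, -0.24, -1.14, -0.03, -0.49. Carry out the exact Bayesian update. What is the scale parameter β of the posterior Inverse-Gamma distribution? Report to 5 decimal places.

12.53455

With known mean μ and an Inverse-Gamma(α, β) prior on σ², the Normal likelihood is conjugate: posterior is Inv-Gamma(α + n/2, β + Σ(xᵢ−μ)²/2).
Σ(xᵢ−μ)² = (1.03)² + (-1.10)² + (-0.24)² + (-1.14)² + (-0.03)² + (-0.49)² = 3.8691.
Posterior: Inv-Gamma(7.7 + 6/2, 10.6 + 3.8691/2) = Inv-Gamma(10.70, 12.53455).
Posterior β = 12.53455.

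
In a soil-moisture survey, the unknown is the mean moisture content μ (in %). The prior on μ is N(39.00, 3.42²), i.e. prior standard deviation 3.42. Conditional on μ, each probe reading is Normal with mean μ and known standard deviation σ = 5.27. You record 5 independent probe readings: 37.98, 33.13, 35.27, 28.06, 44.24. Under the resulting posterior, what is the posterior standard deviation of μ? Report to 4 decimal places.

1.9406

For Normal data with known variance σ², a Normal(μ₀, σ₀²) prior on μ is conjugate. Posterior precision = 1/σ₀² + n/σ²; posterior mean is the precision-weighted average of μ₀ and x̄.
σ₀² = 3.42² = 11.6964, σ² = 5.27² = 27.7729; σ² + n·σ₀² = 27.7729 + 5·11.6964 = 86.2549.
Posterior precision = 1/σ₀² + n/σ² = 1/11.6964 + 5/27.7729 = (σ² + n·σ₀²)/(σ₀²σ²) = 86.2549/(11.6964·27.7729); posterior variance σₙ² = σ₀²σ²/(σ² + n·σ₀²) = 11.6964·27.7729/86.2549 = 3.766081.
Posterior SD = √σₙ² = √(11.6964·27.7729/86.2549) = 1.9406.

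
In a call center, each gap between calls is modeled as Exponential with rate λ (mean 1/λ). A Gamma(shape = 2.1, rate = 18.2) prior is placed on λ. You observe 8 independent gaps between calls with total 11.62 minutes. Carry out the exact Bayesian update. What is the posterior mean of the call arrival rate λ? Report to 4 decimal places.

With a Gamma(shape α, rate β) prior on the exponential rate λ, the posterior after n observations with total T = Σxᵢ is Gamma(α+n, β+T).
Posterior: Gamma(2.1+8, 18.2+11.62) = Gamma(10.1, 29.82).
Posterior mean of λ = α/β = 10.1/29.82 = 0.3387.

0.3387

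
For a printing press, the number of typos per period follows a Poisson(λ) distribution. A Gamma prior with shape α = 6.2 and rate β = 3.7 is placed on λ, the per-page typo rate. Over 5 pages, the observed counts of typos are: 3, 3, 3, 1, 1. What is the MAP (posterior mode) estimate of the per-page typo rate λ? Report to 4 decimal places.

1.8621

With a Gamma(shape α, rate β) prior, the Poisson likelihood is conjugate: the posterior is Gamma(α + ΣXᵢ, β + n).
Sum of counts S = 11 over n = 5 pages.
Posterior: Gamma(α+S, β+n) = Gamma(6.2+11, 3.7+5) = Gamma(17.2, 8.7).
Mode of Gamma(α,β) for α≥1 is (α−1)/β = 16.2/8.7 = 1.8621.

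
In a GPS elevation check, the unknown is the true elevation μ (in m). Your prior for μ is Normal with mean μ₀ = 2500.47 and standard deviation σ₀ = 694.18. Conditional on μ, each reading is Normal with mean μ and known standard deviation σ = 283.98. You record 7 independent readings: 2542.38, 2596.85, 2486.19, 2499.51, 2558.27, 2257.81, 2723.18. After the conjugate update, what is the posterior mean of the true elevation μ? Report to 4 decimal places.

For Normal data with known variance σ², a Normal(μ₀, σ₀²) prior on μ is conjugate. Posterior precision = 1/σ₀² + n/σ²; posterior mean is the precision-weighted average of μ₀ and x̄.
Σxᵢ = 2542.38 + 2596.85 + 2486.19 + 2499.51 + 2558.27 + 2257.81 + 2723.18 = 17664.19, so n·x̄ = 17664.19.
σ₀² = 694.18² = 481885.8724, σ² = 283.98² = 80644.6404; σ² + n·σ₀² = 80644.6404 + 7·481885.8724 = 3453845.7472.
Posterior mean = (μ₀/σ₀² + n·x̄/σ²)/(1/σ₀² + n/σ²) = (σ²·μ₀ + σ₀²·n·x̄)/(σ² + n·σ₀²) = (80644.6404·2500.47 + 481885.8724·17664.19)/3453845.7472 = 8713773112.370344/3453845.7472 = 2522.9190.

2522.9190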